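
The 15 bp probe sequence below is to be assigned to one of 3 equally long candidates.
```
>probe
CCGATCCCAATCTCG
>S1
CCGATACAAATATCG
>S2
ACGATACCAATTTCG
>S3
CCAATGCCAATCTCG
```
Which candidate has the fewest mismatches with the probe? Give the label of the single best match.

S1 differs at 3 positions; S2 differs at 3 positions; S3 differs at 2 positions. The closest is S3.

S3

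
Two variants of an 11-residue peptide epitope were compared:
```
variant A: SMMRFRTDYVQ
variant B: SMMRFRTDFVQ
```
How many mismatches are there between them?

The sequences differ at residues 9 (1-based) — 1 in total.

1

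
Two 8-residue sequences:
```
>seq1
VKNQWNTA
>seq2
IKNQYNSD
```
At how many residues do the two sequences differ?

4

Comparing position by position, 4 residues differ: 1 (V/I), 5 (W/Y), 7 (T/S), 8 (A/D).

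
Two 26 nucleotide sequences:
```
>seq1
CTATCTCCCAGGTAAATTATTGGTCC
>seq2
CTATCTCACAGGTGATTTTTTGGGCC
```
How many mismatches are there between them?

The sequences differ at positions 8, 14, 16, 19, 24 (1-based) — 5 in total.

5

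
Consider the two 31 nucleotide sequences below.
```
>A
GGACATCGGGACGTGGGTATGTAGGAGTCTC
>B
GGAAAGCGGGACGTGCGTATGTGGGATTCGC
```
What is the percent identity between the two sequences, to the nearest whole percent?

81%

Mismatches at positions 4, 6, 16, 23, 27, 30 (1-based): 6 of 31.
Identical positions: 25/31 = 80.65% → 81%.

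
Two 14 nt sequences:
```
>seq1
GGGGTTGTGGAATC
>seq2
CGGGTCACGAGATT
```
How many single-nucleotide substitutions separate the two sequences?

Mismatches (1-based): site 1: G→C; site 6: T→C; site 7: G→A; site 8: T→C; site 10: G→A; site 11: A→G; site 14: C→T.

7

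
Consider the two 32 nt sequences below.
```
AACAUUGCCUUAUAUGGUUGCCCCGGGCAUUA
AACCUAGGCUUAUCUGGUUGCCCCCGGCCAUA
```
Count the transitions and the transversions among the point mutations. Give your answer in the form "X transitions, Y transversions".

Mismatches (1-based):
site 4: A→C (purine→pyrimidine, transversion)
site 6: U→A (pyrimidine→purine, transversion)
site 8: C→G (pyrimidine→purine, transversion)
site 14: A→C (purine→pyrimidine, transversion)
site 25: G→C (purine→pyrimidine, transversion)
site 29: A→C (purine→pyrimidine, transversion)
site 30: U→A (pyrimidine→purine, transversion)

0 transitions, 7 transversions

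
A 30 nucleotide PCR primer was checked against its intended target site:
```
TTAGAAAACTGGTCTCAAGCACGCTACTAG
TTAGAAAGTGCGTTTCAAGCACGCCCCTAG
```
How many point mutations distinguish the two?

7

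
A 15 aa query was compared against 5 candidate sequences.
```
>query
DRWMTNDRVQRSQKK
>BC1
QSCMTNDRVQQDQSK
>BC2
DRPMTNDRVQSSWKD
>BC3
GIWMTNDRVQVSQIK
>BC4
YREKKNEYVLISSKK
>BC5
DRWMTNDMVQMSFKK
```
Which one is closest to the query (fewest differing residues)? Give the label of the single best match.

BC5

Hamming distances to query — BC1: 6; BC2: 4; BC3: 4; BC4: 9; BC5: 3.
Smallest is BC5 with 3 mismatches.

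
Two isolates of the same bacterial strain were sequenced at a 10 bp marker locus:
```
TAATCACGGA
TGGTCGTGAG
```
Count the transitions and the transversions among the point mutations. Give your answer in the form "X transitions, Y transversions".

6 transitions, 0 transversions

Transitions (purine↔purine or pyrimidine↔pyrimidine): 2 A→G, 3 A→G, 6 A→G, 7 C→T, 9 G→A, 10 A→G.
Transversions (purine↔pyrimidine): none.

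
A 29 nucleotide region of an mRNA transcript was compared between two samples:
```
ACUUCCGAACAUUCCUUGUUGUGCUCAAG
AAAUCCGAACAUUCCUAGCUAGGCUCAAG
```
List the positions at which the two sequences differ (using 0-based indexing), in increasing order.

Differences at position 1 (C→A), position 2 (U→A), position 16 (U→A), position 18 (U→C), position 20 (G→A), position 21 (U→G).

1, 2, 16, 18, 20, 21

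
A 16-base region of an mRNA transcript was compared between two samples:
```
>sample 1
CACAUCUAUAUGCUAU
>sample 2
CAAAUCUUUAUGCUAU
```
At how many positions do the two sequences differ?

2

The sequences differ at positions 3, 8 (1-based) — 2 in total.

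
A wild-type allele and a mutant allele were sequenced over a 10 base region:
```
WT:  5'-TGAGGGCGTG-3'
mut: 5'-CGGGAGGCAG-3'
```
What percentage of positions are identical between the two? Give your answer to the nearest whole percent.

40%

6 positions differ (1, 3, 5, 7, 8, 9), so 4 of 10 match: 4/10 = 40%.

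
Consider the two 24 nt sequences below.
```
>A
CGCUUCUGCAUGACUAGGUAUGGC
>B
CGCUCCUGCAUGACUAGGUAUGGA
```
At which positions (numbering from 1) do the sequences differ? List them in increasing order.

Scanning 1-based: 5: U/C; 24: C/A.

5, 24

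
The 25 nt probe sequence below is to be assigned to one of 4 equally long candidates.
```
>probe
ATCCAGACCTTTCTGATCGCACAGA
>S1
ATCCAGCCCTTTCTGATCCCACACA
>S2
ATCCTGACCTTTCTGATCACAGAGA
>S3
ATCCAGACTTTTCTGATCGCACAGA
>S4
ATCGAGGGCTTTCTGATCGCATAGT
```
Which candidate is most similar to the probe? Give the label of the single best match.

S3

S1 differs at 3 sites; S2 differs at 3 sites; S3 differs at 1 site; S4 differs at 5 sites. The closest is S3.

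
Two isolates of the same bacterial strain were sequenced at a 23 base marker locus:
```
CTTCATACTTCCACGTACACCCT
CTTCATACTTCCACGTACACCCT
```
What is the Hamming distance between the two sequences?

No positions differ; the sequences are identical.

0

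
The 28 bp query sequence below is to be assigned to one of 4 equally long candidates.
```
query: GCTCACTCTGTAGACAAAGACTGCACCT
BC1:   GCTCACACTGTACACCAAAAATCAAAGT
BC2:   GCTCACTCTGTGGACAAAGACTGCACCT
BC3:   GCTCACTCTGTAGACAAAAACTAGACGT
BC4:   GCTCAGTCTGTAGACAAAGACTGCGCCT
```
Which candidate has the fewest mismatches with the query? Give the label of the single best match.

BC1 differs at 9 positions; BC2 differs at 1 position; BC3 differs at 4 positions; BC4 differs at 2 positions. The closest is BC2.

BC2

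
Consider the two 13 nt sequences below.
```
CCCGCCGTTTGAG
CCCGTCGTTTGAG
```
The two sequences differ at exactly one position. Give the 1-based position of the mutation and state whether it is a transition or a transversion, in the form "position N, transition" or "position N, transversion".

Position 5 changes C→T. C is a pyrimidine and T is a pyrimidine, so this is a transition.

position 5, transition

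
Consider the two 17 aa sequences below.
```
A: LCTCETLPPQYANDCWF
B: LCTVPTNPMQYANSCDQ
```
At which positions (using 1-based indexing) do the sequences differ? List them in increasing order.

4, 5, 7, 9, 14, 16, 17

Scanning 1-based: 4: C/V; 5: E/P; 7: L/N; 9: P/M; 14: D/S; 16: W/D; 17: F/Q.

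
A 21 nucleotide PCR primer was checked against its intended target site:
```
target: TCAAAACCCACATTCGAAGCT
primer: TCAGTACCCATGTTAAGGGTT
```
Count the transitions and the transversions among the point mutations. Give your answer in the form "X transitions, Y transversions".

7 transitions, 2 transversions

Mismatches (1-based):
position 4: A→G (purine→purine, transition)
position 5: A→T (purine→pyrimidine, transversion)
position 11: C→T (pyrimidine→pyrimidine, transition)
position 12: A→G (purine→purine, transition)
position 15: C→A (pyrimidine→purine, transversion)
position 16: G→A (purine→purine, transition)
position 17: A→G (purine→purine, transition)
position 18: A→G (purine→purine, transition)
position 20: C→T (pyrimidine→pyrimidine, transition)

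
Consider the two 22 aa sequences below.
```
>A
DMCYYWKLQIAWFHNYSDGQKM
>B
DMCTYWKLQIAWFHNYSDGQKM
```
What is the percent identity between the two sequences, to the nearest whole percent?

Mismatch at position 4 (1-based): 1 of 22.
Identical positions: 21/22 = 95.45% → 95%.

95%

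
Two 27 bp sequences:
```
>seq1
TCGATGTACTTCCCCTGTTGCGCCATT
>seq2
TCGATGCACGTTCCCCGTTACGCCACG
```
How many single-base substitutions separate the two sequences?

7

Mismatches (1-based): position 7: T→C; position 10: T→G; position 12: C→T; position 16: T→C; position 20: G→A; position 26: T→C; position 27: T→G.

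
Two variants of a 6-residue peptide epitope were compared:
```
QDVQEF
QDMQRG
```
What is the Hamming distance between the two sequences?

Mismatches (1-based): position 3: V→M; position 5: E→R; position 6: F→G.

3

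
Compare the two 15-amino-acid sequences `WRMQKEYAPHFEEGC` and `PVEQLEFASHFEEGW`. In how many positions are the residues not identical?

Comparing position by position, 7 positions differ: 1 (W/P), 2 (R/V), 3 (M/E), 5 (K/L), 7 (Y/F), 9 (P/S), 15 (C/W).

7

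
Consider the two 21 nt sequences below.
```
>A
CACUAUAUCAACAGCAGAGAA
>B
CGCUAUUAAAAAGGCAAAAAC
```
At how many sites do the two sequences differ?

Comparing position by position, 9 sites differ: 2 (A/G), 7 (A/U), 8 (U/A), 9 (C/A), 12 (C/A), 13 (A/G), 17 (G/A), 19 (G/A), 21 (A/C).

9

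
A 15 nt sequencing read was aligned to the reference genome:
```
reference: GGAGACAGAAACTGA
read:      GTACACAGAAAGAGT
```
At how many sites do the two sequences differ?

The sequences differ at sites 2, 4, 12, 13, 15 (1-based) — 5 in total.

5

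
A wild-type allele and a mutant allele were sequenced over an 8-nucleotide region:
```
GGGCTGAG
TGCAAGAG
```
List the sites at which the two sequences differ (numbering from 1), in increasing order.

1, 3, 4, 5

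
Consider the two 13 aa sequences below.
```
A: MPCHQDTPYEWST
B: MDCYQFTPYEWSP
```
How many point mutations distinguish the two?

Comparing position by position, 4 residues differ: 2 (P/D), 4 (H/Y), 6 (D/F), 13 (T/P).

4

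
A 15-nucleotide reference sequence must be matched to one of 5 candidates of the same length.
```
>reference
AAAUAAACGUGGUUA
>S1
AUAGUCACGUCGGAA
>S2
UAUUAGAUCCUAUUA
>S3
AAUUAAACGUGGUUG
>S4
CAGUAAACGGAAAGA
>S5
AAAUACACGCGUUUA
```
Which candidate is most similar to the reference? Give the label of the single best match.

S1 differs at 7 bases; S2 differs at 8 bases; S3 differs at 2 bases; S4 differs at 7 bases; S5 differs at 3 bases. The closest is S3.

S3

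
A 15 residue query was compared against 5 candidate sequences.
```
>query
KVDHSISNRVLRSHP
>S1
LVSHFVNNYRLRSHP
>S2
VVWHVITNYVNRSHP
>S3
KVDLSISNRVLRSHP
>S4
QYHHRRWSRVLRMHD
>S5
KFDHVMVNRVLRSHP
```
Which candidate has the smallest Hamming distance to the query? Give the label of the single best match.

S3

Hamming distances to query — S1: 7; S2: 6; S3: 1; S4: 9; S5: 4.
Smallest is S3 with 1 mismatch.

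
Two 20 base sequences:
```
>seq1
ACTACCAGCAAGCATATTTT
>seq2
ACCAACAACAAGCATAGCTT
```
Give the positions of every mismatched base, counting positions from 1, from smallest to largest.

Scanning 1-based: 3: T/C; 5: C/A; 8: G/A; 17: T/G; 18: T/C.

3, 5, 8, 17, 18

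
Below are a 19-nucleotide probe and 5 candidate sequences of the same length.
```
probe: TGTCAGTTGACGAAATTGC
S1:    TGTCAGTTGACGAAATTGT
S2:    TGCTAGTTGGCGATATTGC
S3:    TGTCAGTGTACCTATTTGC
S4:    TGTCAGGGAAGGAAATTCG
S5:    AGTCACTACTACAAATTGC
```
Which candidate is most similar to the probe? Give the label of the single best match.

S1 differs at 1 site; S2 differs at 4 sites; S3 differs at 5 sites; S4 differs at 6 sites; S5 differs at 7 sites. The closest is S1.

S1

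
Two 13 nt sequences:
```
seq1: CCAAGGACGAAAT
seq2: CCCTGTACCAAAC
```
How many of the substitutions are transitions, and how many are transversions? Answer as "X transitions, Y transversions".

1 transition, 4 transversions

Mismatches (1-based):
position 3: A→C (purine→pyrimidine, transversion)
position 4: A→T (purine→pyrimidine, transversion)
position 6: G→T (purine→pyrimidine, transversion)
position 9: G→C (purine→pyrimidine, transversion)
position 13: T→C (pyrimidine→pyrimidine, transition)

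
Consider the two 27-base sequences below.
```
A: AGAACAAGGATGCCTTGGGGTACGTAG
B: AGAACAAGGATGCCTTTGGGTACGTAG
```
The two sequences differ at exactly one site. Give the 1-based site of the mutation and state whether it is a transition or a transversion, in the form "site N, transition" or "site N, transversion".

site 17, transversion

The sequences differ only at site 17: G→T (purine→pyrimidine), a transversion.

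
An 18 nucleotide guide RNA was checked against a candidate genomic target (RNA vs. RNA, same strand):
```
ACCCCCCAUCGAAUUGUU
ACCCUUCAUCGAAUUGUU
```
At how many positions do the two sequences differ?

Comparing position by position, 2 positions differ: 5 (C/U), 6 (C/U).

2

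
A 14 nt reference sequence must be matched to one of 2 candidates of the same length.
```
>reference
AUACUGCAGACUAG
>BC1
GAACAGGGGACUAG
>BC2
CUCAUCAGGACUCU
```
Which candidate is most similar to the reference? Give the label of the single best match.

BC1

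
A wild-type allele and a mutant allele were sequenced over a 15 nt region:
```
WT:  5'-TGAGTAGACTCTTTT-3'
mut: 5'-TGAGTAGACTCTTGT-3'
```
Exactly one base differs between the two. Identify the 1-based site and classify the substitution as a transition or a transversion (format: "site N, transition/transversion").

The sequences differ only at site 14: T→G (pyrimidine→purine), a transversion.

site 14, transversion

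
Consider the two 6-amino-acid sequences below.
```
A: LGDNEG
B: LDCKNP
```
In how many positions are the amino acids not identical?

5

Mismatches (1-based): position 2: G→D; position 3: D→C; position 4: N→K; position 5: E→N; position 6: G→P.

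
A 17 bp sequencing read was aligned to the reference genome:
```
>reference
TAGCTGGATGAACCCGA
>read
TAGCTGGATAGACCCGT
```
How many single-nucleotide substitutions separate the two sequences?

3

The sequences differ at positions 10, 11, 17 (1-based) — 3 in total.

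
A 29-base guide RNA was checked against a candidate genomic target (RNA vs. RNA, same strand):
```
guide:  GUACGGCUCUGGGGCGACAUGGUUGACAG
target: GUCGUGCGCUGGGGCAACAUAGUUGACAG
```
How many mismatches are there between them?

Comparing position by position, 6 bases differ: 3 (A/C), 4 (C/G), 5 (G/U), 8 (U/G), 16 (G/A), 21 (G/A).

6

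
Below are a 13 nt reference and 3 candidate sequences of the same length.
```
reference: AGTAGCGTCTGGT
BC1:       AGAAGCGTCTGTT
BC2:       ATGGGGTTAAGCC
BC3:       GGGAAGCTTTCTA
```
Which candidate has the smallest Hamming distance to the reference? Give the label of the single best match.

BC1 differs at 2 sites; BC2 differs at 9 sites; BC3 differs at 9 sites. The closest is BC1.

BC1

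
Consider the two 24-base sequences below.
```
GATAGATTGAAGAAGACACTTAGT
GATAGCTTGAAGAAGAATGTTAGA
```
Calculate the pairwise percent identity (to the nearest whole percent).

79%

5 positions differ (6, 17, 18, 19, 24), so 19 of 24 match: 19/24 = 79.17%.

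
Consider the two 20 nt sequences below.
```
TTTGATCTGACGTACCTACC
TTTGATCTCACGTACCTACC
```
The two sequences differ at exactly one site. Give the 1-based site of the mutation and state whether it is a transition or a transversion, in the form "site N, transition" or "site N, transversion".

site 9, transversion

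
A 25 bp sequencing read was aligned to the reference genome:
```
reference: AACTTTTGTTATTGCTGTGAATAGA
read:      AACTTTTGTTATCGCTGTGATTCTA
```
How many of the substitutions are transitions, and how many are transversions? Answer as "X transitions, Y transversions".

1 transition, 3 transversions

Mismatches (1-based):
base 13: T→C (pyrimidine→pyrimidine, transition)
base 21: A→T (purine→pyrimidine, transversion)
base 23: A→C (purine→pyrimidine, transversion)
base 24: G→T (purine→pyrimidine, transversion)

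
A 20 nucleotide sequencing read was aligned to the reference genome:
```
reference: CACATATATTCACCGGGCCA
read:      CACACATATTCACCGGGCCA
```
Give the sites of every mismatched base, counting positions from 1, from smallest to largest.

5

Scanning 1-based: 5: T/C.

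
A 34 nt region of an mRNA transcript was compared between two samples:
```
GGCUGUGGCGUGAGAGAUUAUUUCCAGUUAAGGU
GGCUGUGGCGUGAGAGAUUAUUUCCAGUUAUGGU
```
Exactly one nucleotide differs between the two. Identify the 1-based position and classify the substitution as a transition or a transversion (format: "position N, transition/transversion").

position 31, transversion

The sequences differ only at position 31: A→U (purine→pyrimidine), a transversion.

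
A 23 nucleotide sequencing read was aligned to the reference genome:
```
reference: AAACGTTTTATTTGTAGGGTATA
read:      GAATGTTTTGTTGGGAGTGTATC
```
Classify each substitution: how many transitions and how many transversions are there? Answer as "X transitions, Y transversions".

3 transitions, 4 transversions

Transitions (purine↔purine or pyrimidine↔pyrimidine): 1 A→G, 4 C→T, 10 A→G.
Transversions (purine↔pyrimidine): 13 T→G, 15 T→G, 18 G→T, 23 A→C.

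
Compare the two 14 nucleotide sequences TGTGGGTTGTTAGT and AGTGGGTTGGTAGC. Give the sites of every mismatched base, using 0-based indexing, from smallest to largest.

0, 9, 13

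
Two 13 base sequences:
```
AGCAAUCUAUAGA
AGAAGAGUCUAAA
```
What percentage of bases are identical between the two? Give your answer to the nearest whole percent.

Mismatches at positions 3, 5, 6, 7, 9, 12 (1-based): 6 of 13.
Identical positions: 7/13 = 53.85% → 54%.

54%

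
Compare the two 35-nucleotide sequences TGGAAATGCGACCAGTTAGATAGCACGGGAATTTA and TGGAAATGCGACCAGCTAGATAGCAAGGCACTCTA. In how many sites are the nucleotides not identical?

The sequences differ at sites 16, 26, 29, 31, 33 (1-based) — 5 in total.

5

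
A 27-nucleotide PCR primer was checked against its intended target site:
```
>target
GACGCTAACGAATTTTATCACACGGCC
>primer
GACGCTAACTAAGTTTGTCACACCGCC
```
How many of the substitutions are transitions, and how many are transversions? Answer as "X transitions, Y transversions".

1 transition, 3 transversions

Mismatches (1-based):
position 10: G→T (purine→pyrimidine, transversion)
position 13: T→G (pyrimidine→purine, transversion)
position 17: A→G (purine→purine, transition)
position 24: G→C (purine→pyrimidine, transversion)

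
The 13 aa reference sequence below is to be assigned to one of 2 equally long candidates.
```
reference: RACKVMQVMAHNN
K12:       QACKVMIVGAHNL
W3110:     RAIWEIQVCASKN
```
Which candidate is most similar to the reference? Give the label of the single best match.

Hamming distances to reference — K12: 4; W3110: 7.
Smallest is K12 with 4 mismatches.

K12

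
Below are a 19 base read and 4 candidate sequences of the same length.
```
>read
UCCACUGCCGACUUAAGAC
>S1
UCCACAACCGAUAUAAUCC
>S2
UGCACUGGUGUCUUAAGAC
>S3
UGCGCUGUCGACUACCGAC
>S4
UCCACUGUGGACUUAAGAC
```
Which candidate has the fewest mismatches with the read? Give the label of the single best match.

S4

Hamming distances to read — S1: 6; S2: 4; S3: 6; S4: 2.
Smallest is S4 with 2 mismatches.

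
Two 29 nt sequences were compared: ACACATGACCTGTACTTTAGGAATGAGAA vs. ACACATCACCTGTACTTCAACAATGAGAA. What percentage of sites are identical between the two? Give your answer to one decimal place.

Mismatches at positions 7, 18, 20, 21 (1-based): 4 of 29.
Identical positions: 25/29 = 86.21% → 86.2%.

86.2%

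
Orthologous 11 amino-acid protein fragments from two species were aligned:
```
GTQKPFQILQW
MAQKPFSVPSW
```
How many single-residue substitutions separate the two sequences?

Mismatches (1-based): position 1: G→M; position 2: T→A; position 7: Q→S; position 8: I→V; position 9: L→P; position 10: Q→S.

6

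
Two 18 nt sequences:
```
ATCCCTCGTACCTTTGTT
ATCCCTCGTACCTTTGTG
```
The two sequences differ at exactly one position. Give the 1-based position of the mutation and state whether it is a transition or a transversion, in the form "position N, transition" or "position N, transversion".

position 18, transversion

The sequences differ only at position 18: T→G (pyrimidine→purine), a transversion.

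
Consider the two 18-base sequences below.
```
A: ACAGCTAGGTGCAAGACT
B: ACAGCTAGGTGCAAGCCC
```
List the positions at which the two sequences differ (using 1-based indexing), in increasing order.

Scanning 1-based: 16: A/C; 18: T/C.

16, 18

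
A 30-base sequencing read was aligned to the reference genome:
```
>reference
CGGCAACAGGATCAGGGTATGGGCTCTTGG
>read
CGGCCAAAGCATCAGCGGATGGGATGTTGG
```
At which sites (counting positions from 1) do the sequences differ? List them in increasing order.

5, 7, 10, 16, 18, 24, 26

Differences at site 5 (A→C), site 7 (C→A), site 10 (G→C), site 16 (G→C), site 18 (T→G), site 24 (C→A), site 26 (C→G).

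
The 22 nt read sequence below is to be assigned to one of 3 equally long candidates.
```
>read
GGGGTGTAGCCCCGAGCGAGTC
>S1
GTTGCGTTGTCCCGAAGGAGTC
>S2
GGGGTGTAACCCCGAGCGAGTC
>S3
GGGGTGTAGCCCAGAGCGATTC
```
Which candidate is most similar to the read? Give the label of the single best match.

Hamming distances to read — S1: 7; S2: 1; S3: 2.
Smallest is S2 with 1 mismatch.

S2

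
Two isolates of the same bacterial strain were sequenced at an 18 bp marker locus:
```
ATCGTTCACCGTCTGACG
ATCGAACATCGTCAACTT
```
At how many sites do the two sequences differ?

8

The sequences differ at sites 5, 6, 9, 14, 15, 16, 17, 18 (1-based) — 8 in total.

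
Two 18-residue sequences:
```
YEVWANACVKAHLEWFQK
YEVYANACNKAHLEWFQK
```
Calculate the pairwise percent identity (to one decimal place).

88.9%

2 positions differ (4, 9), so 16 of 18 match: 16/18 = 88.89%.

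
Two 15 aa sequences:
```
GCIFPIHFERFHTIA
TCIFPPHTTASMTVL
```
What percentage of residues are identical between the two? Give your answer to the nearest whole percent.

40%

Mismatches at positions 1, 6, 8, 9, 10, 11, 12, 14, 15 (1-based): 9 of 15.
Identical positions: 6/15 = 40% → 40%.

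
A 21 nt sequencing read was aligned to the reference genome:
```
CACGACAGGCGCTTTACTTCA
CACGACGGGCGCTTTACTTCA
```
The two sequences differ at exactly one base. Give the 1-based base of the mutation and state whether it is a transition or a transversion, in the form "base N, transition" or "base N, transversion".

Base 7 changes A→G. A is a purine and G is a purine, so this is a transition.

base 7, transition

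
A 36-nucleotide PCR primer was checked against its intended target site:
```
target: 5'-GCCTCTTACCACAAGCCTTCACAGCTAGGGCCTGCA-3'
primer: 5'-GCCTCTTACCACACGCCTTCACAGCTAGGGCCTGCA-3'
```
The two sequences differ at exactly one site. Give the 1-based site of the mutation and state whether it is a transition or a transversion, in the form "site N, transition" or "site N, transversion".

The sequences differ only at site 14: A→C (purine→pyrimidine), a transversion.

site 14, transversion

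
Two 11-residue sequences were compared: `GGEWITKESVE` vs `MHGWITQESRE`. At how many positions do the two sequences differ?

5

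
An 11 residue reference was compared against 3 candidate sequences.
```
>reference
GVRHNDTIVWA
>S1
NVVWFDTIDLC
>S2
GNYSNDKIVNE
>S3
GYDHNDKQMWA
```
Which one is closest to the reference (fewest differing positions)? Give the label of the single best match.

S1 differs at 7 positions; S2 differs at 6 positions; S3 differs at 5 positions. The closest is S3.

S3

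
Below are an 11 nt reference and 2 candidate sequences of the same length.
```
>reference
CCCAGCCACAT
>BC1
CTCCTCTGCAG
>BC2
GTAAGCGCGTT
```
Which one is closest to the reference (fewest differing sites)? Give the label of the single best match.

Hamming distances to reference — BC1: 6; BC2: 7.
Smallest is BC1 with 6 mismatches.

BC1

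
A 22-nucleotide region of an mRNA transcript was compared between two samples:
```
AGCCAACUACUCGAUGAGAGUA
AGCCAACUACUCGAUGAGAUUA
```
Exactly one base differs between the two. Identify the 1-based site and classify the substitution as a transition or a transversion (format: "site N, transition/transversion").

site 20, transversion

The sequences differ only at site 20: G→U (purine→pyrimidine), a transversion.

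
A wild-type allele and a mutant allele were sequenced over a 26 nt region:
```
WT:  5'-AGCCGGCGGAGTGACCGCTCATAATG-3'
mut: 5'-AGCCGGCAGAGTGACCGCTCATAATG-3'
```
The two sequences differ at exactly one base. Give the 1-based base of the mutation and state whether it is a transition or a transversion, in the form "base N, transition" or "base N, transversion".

The sequences differ only at base 8: G→A (purine→purine), a transition.

base 8, transition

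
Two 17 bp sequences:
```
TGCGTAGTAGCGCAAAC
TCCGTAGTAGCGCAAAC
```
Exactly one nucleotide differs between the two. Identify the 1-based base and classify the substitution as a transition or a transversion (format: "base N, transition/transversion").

Base 2 changes G→C. G is a purine and C is a pyrimidine, so this is a transversion.

base 2, transversion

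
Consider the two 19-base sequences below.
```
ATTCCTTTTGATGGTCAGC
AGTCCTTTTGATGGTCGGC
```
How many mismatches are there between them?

Comparing position by position, 2 bases differ: 2 (T/G), 17 (A/G).

2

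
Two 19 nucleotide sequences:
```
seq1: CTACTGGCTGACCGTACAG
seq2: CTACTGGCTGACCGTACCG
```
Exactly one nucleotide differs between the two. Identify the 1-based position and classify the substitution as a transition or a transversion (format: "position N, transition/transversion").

position 18, transversion

Position 18 changes A→C. A is a purine and C is a pyrimidine, so this is a transversion.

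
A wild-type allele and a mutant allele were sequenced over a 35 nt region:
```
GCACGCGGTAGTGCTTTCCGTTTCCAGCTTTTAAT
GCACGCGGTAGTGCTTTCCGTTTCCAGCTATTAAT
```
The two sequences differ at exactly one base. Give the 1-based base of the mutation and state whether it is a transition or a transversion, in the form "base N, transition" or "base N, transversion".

base 30, transversion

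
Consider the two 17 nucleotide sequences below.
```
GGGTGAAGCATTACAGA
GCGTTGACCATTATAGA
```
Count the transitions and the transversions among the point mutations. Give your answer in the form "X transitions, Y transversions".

2 transitions, 3 transversions

Mismatches (1-based):
base 2: G→C (purine→pyrimidine, transversion)
base 5: G→T (purine→pyrimidine, transversion)
base 6: A→G (purine→purine, transition)
base 8: G→C (purine→pyrimidine, transversion)
base 14: C→T (pyrimidine→pyrimidine, transition)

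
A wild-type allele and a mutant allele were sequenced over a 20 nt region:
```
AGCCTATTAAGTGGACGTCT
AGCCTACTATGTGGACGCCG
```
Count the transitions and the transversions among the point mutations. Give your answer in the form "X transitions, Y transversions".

Mismatches (1-based):
position 7: T→C (pyrimidine→pyrimidine, transition)
position 10: A→T (purine→pyrimidine, transversion)
position 18: T→C (pyrimidine→pyrimidine, transition)
position 20: T→G (pyrimidine→purine, transversion)

2 transitions, 2 transversions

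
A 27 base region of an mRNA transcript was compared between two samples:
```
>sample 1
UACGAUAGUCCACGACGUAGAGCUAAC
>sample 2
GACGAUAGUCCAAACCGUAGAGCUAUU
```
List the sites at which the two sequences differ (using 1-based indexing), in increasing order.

Scanning 1-based: 1: U/G; 13: C/A; 14: G/A; 15: A/C; 26: A/U; 27: C/U.

1, 13, 14, 15, 26, 27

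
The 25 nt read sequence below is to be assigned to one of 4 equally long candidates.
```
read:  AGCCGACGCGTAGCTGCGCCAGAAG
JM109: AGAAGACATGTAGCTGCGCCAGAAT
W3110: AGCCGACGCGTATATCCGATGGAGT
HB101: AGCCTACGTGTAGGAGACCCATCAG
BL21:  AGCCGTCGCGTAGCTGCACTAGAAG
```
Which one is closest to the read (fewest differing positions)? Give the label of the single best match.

BL21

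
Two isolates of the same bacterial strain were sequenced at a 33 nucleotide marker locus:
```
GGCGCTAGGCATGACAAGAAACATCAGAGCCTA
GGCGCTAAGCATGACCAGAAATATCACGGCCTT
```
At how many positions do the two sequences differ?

6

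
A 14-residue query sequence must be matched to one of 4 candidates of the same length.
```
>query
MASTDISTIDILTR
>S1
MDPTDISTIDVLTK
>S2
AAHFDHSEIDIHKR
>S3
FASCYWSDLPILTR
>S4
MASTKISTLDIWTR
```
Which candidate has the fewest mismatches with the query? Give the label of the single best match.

S4

Hamming distances to query — S1: 4; S2: 7; S3: 7; S4: 3.
Smallest is S4 with 3 mismatches.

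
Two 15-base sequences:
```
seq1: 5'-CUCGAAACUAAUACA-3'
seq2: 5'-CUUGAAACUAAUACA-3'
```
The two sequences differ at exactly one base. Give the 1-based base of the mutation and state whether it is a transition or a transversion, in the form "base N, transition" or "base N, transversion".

base 3, transition

The sequences differ only at base 3: C→U (pyrimidine→pyrimidine), a transition.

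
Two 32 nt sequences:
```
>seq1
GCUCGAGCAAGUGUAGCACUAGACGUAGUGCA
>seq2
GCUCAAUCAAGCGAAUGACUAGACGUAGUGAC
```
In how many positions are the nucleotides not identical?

8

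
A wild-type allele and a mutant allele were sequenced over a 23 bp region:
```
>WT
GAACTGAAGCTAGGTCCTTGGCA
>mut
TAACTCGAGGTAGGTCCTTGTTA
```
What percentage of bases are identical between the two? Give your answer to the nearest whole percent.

74%

6 positions differ (1, 6, 7, 10, 21, 22), so 17 of 23 match: 17/23 = 73.91%.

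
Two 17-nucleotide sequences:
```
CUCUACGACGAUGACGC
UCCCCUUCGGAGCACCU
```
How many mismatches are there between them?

12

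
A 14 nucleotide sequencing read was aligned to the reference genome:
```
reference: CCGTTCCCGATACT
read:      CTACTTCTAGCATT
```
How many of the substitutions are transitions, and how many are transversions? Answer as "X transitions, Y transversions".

9 transitions, 0 transversions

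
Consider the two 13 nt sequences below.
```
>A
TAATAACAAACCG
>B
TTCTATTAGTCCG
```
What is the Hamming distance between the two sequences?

The sequences differ at positions 2, 3, 6, 7, 9, 10 (1-based) — 6 in total.

6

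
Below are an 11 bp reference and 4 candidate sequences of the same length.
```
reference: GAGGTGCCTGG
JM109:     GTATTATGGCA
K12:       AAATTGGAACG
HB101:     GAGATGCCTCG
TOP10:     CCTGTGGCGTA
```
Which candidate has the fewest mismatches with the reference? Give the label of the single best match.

HB101

JM109 differs at 9 positions; K12 differs at 7 positions; HB101 differs at 2 positions; TOP10 differs at 7 positions. The closest is HB101.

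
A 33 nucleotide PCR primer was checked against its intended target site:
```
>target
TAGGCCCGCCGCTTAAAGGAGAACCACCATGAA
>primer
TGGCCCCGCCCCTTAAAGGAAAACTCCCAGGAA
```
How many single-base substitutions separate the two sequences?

Mismatches (1-based): site 2: A→G; site 4: G→C; site 11: G→C; site 21: G→A; site 25: C→T; site 26: A→C; site 30: T→G.

7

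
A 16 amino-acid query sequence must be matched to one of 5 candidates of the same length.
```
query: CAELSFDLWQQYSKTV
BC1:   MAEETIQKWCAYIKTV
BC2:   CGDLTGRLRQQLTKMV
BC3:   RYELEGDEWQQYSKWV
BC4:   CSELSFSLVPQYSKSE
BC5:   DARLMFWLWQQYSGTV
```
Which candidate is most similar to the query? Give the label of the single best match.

BC5

BC1 differs at 9 residues; BC2 differs at 9 residues; BC3 differs at 6 residues; BC4 differs at 6 residues; BC5 differs at 5 residues. The closest is BC5.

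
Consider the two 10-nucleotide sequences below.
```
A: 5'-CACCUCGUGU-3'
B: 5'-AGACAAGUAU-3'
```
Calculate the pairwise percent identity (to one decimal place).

40.0%

6 positions differ (1, 2, 3, 5, 6, 9), so 4 of 10 match: 4/10 = 40%.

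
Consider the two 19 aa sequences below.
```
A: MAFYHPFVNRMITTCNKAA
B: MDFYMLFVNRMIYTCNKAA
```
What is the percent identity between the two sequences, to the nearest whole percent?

79%

4 positions differ (2, 5, 6, 13), so 15 of 19 match: 15/19 = 78.95%.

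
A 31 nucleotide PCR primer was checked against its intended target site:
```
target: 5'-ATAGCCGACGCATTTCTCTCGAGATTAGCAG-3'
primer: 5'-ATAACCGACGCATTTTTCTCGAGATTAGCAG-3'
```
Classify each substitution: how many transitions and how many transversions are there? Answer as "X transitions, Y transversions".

2 transitions, 0 transversions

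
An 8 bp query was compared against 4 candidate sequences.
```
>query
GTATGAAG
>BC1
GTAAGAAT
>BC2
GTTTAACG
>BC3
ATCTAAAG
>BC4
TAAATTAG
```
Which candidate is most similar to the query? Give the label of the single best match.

BC1

BC1 differs at 2 sites; BC2 differs at 3 sites; BC3 differs at 3 sites; BC4 differs at 5 sites. The closest is BC1.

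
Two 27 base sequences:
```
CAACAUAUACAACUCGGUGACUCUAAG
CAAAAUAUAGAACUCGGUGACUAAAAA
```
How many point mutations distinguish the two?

5

Mismatches (1-based): base 4: C→A; base 10: C→G; base 23: C→A; base 24: U→A; base 27: G→A.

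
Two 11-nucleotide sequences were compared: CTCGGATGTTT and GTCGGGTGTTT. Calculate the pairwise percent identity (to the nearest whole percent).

2 positions differ (1, 6), so 9 of 11 match: 9/11 = 81.82%.

82%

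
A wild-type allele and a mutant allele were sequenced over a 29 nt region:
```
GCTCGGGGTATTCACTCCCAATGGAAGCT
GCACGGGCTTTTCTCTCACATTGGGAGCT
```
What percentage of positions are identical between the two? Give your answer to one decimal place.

75.9%

Mismatches at positions 3, 8, 10, 14, 18, 21, 25 (1-based): 7 of 29.
Identical positions: 22/29 = 75.86% → 75.9%.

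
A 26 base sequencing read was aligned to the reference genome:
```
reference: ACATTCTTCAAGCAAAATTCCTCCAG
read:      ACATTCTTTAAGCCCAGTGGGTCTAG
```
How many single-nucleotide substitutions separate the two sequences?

Comparing position by position, 8 bases differ: 9 (C/T), 14 (A/C), 15 (A/C), 17 (A/G), 19 (T/G), 20 (C/G), 21 (C/G), 24 (C/T).

8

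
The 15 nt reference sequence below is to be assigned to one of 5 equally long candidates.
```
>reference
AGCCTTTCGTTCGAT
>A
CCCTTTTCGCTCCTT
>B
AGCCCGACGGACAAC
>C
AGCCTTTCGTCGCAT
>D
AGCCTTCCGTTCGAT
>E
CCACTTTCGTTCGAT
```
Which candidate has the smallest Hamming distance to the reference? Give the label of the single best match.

D

A differs at 6 positions; B differs at 7 positions; C differs at 3 positions; D differs at 1 position; E differs at 3 positions. The closest is D.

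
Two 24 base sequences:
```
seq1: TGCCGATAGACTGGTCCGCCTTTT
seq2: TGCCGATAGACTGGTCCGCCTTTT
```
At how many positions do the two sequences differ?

0

The two sequences are identical at every position.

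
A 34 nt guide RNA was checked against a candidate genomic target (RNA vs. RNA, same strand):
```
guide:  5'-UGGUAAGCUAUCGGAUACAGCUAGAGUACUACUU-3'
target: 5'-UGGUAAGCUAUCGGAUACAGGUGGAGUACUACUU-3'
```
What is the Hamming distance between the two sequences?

Comparing position by position, 2 positions differ: 21 (C/G), 23 (A/G).

2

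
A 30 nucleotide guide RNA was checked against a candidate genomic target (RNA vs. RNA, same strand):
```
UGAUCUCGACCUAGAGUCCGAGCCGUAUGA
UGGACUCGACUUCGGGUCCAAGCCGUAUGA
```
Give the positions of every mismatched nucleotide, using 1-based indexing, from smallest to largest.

3, 4, 11, 13, 15, 20

Differences at position 3 (A→G), position 4 (U→A), position 11 (C→U), position 13 (A→C), position 15 (A→G), position 20 (G→A).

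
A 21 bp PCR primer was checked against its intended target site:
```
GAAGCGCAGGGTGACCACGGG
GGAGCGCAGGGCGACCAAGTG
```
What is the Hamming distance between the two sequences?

4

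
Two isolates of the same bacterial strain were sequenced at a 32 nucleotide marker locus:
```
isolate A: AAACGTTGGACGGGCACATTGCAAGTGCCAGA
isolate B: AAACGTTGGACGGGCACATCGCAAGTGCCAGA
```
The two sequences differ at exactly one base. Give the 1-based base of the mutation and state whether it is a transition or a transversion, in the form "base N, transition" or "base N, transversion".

The sequences differ only at base 20: T→C (pyrimidine→pyrimidine), a transition.

base 20, transition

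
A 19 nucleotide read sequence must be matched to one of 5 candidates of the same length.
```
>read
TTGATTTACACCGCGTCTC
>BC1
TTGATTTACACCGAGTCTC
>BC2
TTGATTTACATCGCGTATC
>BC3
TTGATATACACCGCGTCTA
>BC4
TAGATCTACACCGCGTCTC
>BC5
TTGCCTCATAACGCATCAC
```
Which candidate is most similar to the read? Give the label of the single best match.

BC1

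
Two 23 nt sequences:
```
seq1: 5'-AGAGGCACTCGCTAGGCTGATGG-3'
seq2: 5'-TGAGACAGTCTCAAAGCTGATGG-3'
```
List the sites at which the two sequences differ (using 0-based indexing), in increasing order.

0, 4, 7, 10, 12, 14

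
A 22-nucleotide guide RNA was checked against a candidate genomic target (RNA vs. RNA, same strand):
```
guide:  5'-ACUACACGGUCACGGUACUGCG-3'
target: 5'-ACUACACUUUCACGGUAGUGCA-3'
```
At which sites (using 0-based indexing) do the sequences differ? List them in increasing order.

7, 8, 17, 21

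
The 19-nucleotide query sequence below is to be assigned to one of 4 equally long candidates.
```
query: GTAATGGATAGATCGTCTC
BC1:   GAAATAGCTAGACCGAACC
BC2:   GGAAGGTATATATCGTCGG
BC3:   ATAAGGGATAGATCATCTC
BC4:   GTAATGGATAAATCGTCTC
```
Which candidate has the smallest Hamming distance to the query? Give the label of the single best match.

BC4

Hamming distances to query — BC1: 7; BC2: 6; BC3: 3; BC4: 1.
Smallest is BC4 with 1 mismatch.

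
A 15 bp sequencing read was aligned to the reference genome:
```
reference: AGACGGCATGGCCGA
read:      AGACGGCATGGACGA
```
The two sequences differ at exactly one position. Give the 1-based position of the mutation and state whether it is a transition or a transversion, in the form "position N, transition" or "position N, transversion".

position 12, transversion

Position 12 changes C→A. C is a pyrimidine and A is a purine, so this is a transversion.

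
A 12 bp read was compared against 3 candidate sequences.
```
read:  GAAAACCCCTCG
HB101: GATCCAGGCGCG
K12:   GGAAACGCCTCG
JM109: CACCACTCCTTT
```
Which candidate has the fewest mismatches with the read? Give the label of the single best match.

HB101 differs at 7 sites; K12 differs at 2 sites; JM109 differs at 6 sites. The closest is K12.

K12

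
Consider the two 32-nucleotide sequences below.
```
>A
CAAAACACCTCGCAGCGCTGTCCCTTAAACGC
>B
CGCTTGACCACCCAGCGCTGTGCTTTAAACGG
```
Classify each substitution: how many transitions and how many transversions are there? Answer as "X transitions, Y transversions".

Mismatches (1-based):
base 2: A→G (purine→purine, transition)
base 3: A→C (purine→pyrimidine, transversion)
base 4: A→T (purine→pyrimidine, transversion)
base 5: A→T (purine→pyrimidine, transversion)
base 6: C→G (pyrimidine→purine, transversion)
base 10: T→A (pyrimidine→purine, transversion)
base 12: G→C (purine→pyrimidine, transversion)
base 22: C→G (pyrimidine→purine, transversion)
base 24: C→T (pyrimidine→pyrimidine, transition)
base 32: C→G (pyrimidine→purine, transversion)

2 transitions, 8 transversions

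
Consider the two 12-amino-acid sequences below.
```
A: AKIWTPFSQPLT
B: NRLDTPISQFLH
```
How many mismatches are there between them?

7

The sequences differ at residues 1, 2, 3, 4, 7, 10, 12 (1-based) — 7 in total.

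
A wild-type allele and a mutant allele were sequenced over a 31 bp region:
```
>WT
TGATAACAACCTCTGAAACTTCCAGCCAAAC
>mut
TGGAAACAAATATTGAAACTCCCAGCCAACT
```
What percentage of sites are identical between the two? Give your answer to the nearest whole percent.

9 positions differ (3, 4, 10, 11, 12, 13, 21, 30, 31), so 22 of 31 match: 22/31 = 70.97%.

71%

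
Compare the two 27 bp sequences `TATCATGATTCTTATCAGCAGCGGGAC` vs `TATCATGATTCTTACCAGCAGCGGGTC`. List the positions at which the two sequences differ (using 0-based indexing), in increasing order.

Differences at position 14 (T→C), position 25 (A→T).

14, 25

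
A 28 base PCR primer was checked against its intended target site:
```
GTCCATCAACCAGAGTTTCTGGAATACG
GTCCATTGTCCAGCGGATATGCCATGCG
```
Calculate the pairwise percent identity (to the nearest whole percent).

64%

10 positions differ (7, 8, 9, 14, 16, 17, 19, 22, 23, 26), so 18 of 28 match: 18/28 = 64.29%.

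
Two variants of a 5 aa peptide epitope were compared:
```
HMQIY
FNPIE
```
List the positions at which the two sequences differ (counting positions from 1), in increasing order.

Scanning 1-based: 1: H/F; 2: M/N; 3: Q/P; 5: Y/E.

1, 2, 3, 5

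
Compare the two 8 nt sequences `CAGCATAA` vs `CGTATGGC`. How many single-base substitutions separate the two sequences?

7

Comparing position by position, 7 sites differ: 2 (A/G), 3 (G/T), 4 (C/A), 5 (A/T), 6 (T/G), 7 (A/G), 8 (A/C).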